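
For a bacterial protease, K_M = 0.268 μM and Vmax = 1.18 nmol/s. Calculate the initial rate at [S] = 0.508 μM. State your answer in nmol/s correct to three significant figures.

[S]/(Km+[S]) = 0.508/0.7760 = 0.6546, the fractional saturation.
v = 0.6546 × Vmax = 0.6546 × 1.18 = 0.772 nmol/s.

0.772 nmol/s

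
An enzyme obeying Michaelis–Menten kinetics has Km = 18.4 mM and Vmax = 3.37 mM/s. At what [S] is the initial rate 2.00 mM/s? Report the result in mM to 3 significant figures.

Rearranging v = Vmax[S]/(Km+[S]) gives [S] = Km·v/(Vmax − v).
[S] = 18.4 × 2.00 / (3.37 − 2.00) = 36.80/1.370 = 26.9 mM.

26.9 mM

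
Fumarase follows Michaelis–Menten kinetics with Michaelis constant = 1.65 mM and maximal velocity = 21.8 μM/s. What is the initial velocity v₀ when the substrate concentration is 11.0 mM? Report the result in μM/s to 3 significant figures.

v = Vmax·[S]/(Km + [S]) = 21.8 × 11.0 / (1.65 + 11.0)
  = 239.8 / 12.65 = 19.0 μM/s.

19.0 μM/s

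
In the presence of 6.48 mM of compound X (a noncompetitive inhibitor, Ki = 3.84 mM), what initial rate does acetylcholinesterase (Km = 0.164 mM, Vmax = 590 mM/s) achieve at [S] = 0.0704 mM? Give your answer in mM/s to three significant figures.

α = 1 + [I]/Ki = 1 + 6.48/3.84 = 2.688.
For a noncompetitive inhibitor, Vmax is reduced to Vmax/α while Km is unchanged: Km,app = 0.164 mM, Vmax,app = 220 mM/s.
v = Vmax,app·[S]/(Km,app + [S]) = 220 × 0.0704/(0.164 + 0.0704) = 65.9 mM/s.

65.9 mM/s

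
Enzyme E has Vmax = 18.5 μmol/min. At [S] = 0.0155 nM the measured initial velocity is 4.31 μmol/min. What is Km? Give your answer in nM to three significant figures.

From v = Vmax[S]/(Km+[S]), Km = [S](Vmax − v)/v.
Km = 0.0155 × (18.5 − 4.31) / 4.31 = 0.2199/4.31 = 0.0510 nM.

0.0510 nM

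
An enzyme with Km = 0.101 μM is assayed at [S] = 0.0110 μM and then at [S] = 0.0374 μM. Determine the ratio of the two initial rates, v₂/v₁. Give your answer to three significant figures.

The fractional saturations are [S]/(Km+[S]) = 0.0110/0.1120 = 0.09821 and 0.0374/0.1384 = 0.2702.
v₂/v₁ is just their ratio: 0.2702/0.09821 = 2.75.

2.75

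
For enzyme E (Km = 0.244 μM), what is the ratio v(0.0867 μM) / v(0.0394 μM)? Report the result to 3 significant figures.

Since Vmax cancels, v₂/v₁ = [S]₂(Km+[S]₁) / [S]₁(Km+[S]₂).
= 0.0867×(0.244+0.0394) / (0.0394×(0.244+0.0867)) = 0.02457/0.01303 = 1.89.

1.89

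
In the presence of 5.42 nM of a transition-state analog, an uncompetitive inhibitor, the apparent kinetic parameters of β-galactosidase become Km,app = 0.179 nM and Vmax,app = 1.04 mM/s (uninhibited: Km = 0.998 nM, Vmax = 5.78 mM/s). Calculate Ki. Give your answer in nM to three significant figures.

Uncompetitive: Vmax,app = Vmax/α (and Km,app = Km/α) with α = 1 + [I]/Ki.
α = Vmax/Vmax,app = 5.78/1.04 = 5.558.
Since α = 1 + [I]/Ki, [I]/Ki = 5.558 − 1 = 4.558 and Ki = 5.42/4.558 = 1.19 nM.

1.19 nM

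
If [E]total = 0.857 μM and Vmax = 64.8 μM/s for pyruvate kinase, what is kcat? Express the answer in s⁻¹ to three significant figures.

75.6 s⁻¹

kcat = Vmax/[E]total = 64.8 μM/s / 0.857 μM = 75.6 s⁻¹.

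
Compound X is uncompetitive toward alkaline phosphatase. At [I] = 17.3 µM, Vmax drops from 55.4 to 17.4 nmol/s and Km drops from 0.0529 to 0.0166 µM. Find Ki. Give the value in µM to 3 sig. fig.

Uncompetitive: Vmax,app = Vmax/α (and Km,app = Km/α) with α = 1 + [I]/Ki.
α = Vmax/Vmax,app = 55.4/17.4 = 3.184.
Since α = 1 + [I]/Ki, [I]/Ki = 3.184 − 1 = 2.184 and Ki = 17.3/2.184 = 7.92 µM.

7.92 µM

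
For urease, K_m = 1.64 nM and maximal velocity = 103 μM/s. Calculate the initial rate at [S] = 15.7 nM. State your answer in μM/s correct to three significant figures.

93.3 μM/s

[S]/(Km+[S]) = 15.7/17.34 = 0.9054, the fractional saturation.
v = 0.9054 × Vmax = 0.9054 × 103 = 93.3 μM/s.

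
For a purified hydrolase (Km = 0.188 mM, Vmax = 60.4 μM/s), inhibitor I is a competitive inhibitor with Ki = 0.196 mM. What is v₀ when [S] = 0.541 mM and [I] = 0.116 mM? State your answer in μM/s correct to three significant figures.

38.9 μM/s

α = 1 + [I]/Ki = 1 + 0.116/0.196 = 1.592.
For a competitive inhibitor, Vmax is unchanged and the apparent Km becomes α·Km: Km,app = 0.299 mM, Vmax,app = 60.4 μM/s.
v = Vmax,app·[S]/(Km,app + [S]) = 60.4 × 0.541/(0.299 + 0.541) = 38.9 μM/s.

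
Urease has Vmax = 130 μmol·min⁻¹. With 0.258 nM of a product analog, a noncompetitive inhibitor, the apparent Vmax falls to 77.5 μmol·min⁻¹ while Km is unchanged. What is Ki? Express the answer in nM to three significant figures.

0.381 nM

Noncompetitive: Vmax,app = Vmax/α with α = 1 + [I]/Ki.
α = Vmax/Vmax,app = 130/77.5 = 1.677.
Since α = 1 + [I]/Ki, [I]/Ki = 1.677 − 1 = 0.6774 and Ki = 0.258/0.6774 = 0.381 nM.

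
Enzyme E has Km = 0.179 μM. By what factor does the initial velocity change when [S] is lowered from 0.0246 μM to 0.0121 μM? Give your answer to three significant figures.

0.524

Since Vmax cancels, v₂/v₁ = [S]₂(Km+[S]₁) / [S]₁(Km+[S]₂).
= 0.0121×(0.179+0.0246) / (0.0246×(0.179+0.0121)) = 0.002464/0.004701 = 0.524.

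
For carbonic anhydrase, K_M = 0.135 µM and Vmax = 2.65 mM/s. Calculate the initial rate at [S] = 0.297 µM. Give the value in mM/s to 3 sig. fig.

1.82 mM/s

v = Vmax·[S]/(Km + [S]) = 2.65 × 0.297 / (0.135 + 0.297)
  = 0.7870 / 0.4320 = 1.82 mM/s.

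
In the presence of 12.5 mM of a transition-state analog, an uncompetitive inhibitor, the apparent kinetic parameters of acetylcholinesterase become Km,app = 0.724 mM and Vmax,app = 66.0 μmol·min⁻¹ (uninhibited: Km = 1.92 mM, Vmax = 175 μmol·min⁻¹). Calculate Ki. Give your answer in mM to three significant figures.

7.57 mM

Uncompetitive: Vmax,app = Vmax/α (and Km,app = Km/α) with α = 1 + [I]/Ki.
α = Vmax/Vmax,app = 175/66.0 = 2.652.
Ki = [I]/(α − 1) = 12.5/1.652 = 7.57 mM.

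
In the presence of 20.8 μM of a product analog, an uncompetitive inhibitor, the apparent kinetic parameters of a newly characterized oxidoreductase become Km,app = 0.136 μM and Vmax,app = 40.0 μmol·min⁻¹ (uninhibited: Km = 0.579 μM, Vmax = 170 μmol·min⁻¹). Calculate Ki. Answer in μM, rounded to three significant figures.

Uncompetitive: Vmax,app = Vmax/α (and Km,app = Km/α) with α = 1 + [I]/Ki.
α = Vmax/Vmax,app = 170/40.0 = 4.250.
Since α = 1 + [I]/Ki, [I]/Ki = 4.250 − 1 = 3.250 and Ki = 20.8/3.250 = 6.40 μM.

6.40 μM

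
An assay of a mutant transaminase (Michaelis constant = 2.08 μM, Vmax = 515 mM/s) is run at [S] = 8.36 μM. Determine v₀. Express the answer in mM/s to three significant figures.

412 mM/s

v = Vmax·[S]/(Km + [S]) = 515 × 8.36 / (2.08 + 8.36)
  = 4305 / 10.44 = 412 mM/s.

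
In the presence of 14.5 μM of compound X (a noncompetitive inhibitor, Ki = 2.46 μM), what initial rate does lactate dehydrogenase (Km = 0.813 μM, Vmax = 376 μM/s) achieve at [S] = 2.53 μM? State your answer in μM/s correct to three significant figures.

41.3 μM/s

With α = 1 + [I]/Ki = 1 + 14.5/2.46 = 6.894, the noncompetitive rate law is v = (Vmax/α)·[S] / (Km + [S]).
v = (376/6.894)×2.53 / (0.813 + 2.53) = 138.0/3.343 = 41.3 μM/s.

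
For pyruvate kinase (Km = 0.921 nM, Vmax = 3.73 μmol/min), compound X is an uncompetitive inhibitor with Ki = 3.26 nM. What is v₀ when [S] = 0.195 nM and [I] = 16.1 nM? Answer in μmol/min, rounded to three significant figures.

0.350 μmol/min

With α = 1 + [I]/Ki = 1 + 16.1/3.26 = 5.939, the uncompetitive rate law is v = (Vmax/α)·[S] / (Km/α + [S]).
v = (3.73/5.939)×0.195 / (0.921/5.939 + 0.195) = 0.1225/0.3501 = 0.350 μmol/min.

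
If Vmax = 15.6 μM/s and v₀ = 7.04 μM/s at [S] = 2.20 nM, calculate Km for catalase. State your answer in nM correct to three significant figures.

2.67 nM

From v = Vmax[S]/(Km+[S]), Km = [S](Vmax − v)/v.
Km = 2.20 × (15.6 − 7.04) / 7.04 = 18.83/7.04 = 2.67 nM.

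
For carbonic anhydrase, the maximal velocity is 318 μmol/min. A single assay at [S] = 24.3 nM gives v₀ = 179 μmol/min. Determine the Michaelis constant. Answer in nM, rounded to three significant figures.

18.9 nM

v/Vmax = 179/318 = 0.5629 = [S]/(Km+[S]).
So Km + [S] = [S]/0.5629 = 43.17 nM, giving Km = 43.17 − 24.3 = 18.9 nM.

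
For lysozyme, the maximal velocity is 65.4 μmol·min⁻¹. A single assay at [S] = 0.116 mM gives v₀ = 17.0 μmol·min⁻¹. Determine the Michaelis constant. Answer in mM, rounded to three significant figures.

0.330 mM

From v = Vmax[S]/(Km+[S]), Km = [S](Vmax − v)/v.
Km = 0.116 × (65.4 − 17.0) / 17.0 = 5.614/17.0 = 0.330 mM.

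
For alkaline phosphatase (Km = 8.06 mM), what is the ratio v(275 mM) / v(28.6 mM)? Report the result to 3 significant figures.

The fractional saturations are [S]/(Km+[S]) = 28.6/36.66 = 0.7801 and 275/283.1 = 0.9715.
v₂/v₁ is just their ratio: 0.9715/0.7801 = 1.25.

1.25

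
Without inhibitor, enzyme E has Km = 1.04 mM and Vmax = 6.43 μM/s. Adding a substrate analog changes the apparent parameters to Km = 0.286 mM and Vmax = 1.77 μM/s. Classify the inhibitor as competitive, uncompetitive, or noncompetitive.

Both Km and Vmax decrease by the same factor (~3.64-fold) — characteristic of uncompetitive inhibition.

uncompetitive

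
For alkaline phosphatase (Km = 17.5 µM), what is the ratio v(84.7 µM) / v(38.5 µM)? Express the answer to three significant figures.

The fractional saturations are [S]/(Km+[S]) = 38.5/56.00 = 0.6875 and 84.7/102.2 = 0.8288.
v₂/v₁ is just their ratio: 0.8288/0.6875 = 1.21.

1.21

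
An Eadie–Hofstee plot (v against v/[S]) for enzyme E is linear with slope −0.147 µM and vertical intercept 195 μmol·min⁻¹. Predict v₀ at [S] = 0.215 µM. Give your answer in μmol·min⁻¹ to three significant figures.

In the Eadie–Hofstee form v = Vmax − Km·(v/[S]), the slope is −Km and the intercept is Vmax, so Km = 0.147 µM and Vmax = 195 μmol·min⁻¹.
v = 195 × 0.215/(0.147 + 0.215) = 116 μmol·min⁻¹.

116 μmol·min⁻¹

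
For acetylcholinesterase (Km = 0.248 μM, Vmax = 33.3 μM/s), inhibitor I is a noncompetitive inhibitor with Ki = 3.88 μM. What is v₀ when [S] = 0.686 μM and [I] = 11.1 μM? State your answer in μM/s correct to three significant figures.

α = 1 + [I]/Ki = 1 + 11.1/3.88 = 3.861.
For a noncompetitive inhibitor, Vmax is reduced to Vmax/α while Km is unchanged: Km,app = 0.248 μM, Vmax,app = 8.63 μM/s.
v = Vmax,app·[S]/(Km,app + [S]) = 8.63 × 0.686/(0.248 + 0.686) = 6.33 μM/s.

6.33 μM/s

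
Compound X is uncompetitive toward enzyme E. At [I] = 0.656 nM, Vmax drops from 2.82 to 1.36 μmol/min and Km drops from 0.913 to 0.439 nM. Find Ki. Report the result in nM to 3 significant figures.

Uncompetitive: Vmax,app = Vmax/α (and Km,app = Km/α) with α = 1 + [I]/Ki.
α = Vmax/Vmax,app = 2.82/1.36 = 2.074.
Since α = 1 + [I]/Ki, [I]/Ki = 2.074 − 1 = 1.074 and Ki = 0.656/1.074 = 0.611 nM.

0.611 nM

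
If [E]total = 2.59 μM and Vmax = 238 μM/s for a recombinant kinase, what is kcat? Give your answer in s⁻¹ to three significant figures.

91.9 s⁻¹

kcat = Vmax/[E]total = 238 μM/s / 2.59 μM = 91.9 s⁻¹.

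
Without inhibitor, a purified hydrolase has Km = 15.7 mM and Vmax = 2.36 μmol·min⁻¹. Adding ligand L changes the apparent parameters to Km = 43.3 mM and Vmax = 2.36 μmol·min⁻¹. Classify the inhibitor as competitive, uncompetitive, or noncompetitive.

Km increases (15.7 → 43.3 mM) while Vmax is unchanged — the hallmark of competitive inhibition.

competitive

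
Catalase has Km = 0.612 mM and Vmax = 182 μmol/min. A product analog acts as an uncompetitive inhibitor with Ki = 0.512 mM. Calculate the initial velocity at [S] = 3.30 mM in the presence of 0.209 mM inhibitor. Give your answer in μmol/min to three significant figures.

With α = 1 + [I]/Ki = 1 + 0.209/0.512 = 1.408, the uncompetitive rate law is v = (Vmax/α)·[S] / (Km/α + [S]).
v = (182/1.408)×3.30 / (0.612/1.408 + 3.30) = 426.5/3.735 = 114 μmol/min.

114 μmol/min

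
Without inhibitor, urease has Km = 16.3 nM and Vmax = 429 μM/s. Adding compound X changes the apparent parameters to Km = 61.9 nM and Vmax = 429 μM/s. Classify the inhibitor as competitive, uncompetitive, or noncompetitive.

competitive

Km increases (16.3 → 61.9 nM) while Vmax is unchanged — the hallmark of competitive inhibition.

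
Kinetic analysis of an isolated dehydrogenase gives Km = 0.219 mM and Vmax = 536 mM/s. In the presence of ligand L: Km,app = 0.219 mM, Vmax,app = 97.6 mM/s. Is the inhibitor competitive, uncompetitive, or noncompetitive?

Vmax decreases (536 → 97.6 mM/s) while Km is unchanged — pure noncompetitive inhibition.

noncompetitive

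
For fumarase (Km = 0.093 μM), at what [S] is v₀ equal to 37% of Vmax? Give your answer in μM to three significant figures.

0.0546 μM

v/Vmax = [S]/(Km+[S]) = 0.37, so [S] = Km·0.37/(1 − 0.37) = 0.093 × 0.5873.
[S] = 0.0546 μM.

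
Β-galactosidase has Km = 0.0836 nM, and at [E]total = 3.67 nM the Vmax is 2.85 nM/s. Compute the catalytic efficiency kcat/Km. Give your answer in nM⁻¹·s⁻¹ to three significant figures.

9.29 nM⁻¹·s⁻¹

kcat = Vmax/[E]total = 2.85/3.67 = 0.777 s⁻¹.
kcat/Km = 0.777/0.0836 = 9.29 nM⁻¹·s⁻¹.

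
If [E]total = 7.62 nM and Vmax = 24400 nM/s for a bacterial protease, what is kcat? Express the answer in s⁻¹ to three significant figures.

3200 s⁻¹

kcat = Vmax/[E]total = 24400 nM/s / 7.62 nM = 3200 s⁻¹.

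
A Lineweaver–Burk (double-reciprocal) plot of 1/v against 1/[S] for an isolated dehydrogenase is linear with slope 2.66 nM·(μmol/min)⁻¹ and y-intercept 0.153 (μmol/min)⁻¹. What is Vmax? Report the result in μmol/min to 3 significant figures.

The y-intercept of a Lineweaver–Burk plot equals 1/Vmax, so Vmax = 1/0.153 = 6.54 μmol/min.

6.54 μmol/min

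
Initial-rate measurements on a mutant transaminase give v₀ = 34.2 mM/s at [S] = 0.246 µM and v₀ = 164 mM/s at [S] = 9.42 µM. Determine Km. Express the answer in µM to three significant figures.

1.07 µM

In reciprocal form, 1/v = (Km/Vmax)·(1/[S]) + 1/Vmax. The two points give (1/[S], 1/v) = (4.065, 0.02924) and (0.1062, 0.006098).
Slope = (0.02924 − 0.006098)/(4.065 − 0.1062) = 0.005846; intercept = 0.02924 − 0.005846×4.065 = 0.005477.
Vmax = 1/intercept = 183 mM/s; Km = slope × Vmax = 0.005846 × 183 = 1.07 µM.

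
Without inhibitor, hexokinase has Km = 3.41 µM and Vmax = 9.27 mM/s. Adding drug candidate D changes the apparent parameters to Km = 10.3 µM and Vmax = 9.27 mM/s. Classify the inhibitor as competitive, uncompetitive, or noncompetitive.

Km increases (3.41 → 10.3 µM) while Vmax is unchanged — the hallmark of competitive inhibition.

competitive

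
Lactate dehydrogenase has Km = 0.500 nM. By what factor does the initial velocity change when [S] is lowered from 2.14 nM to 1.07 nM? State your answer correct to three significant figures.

The fractional saturations are [S]/(Km+[S]) = 2.14/2.640 = 0.8106 and 1.07/1.570 = 0.6815.
v₂/v₁ is just their ratio: 0.6815/0.8106 = 0.841.

0.841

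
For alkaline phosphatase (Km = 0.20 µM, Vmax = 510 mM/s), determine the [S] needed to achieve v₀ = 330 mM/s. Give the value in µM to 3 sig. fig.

0.367 µM

Rearranging v = Vmax[S]/(Km+[S]) gives [S] = Km·v/(Vmax − v).
[S] = 0.20 × 330 / (510 − 330) = 66.00/180.0 = 0.367 µM.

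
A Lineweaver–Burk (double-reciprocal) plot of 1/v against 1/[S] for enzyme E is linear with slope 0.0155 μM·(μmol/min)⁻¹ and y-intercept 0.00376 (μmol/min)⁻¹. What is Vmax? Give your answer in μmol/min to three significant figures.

The y-intercept of a Lineweaver–Burk plot equals 1/Vmax, so Vmax = 1/0.00376 = 266 μmol/min.

266 μmol/min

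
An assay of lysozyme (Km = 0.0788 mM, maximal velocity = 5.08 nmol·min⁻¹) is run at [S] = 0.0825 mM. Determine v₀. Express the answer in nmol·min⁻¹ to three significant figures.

v = Vmax·[S]/(Km + [S]) = 5.08 × 0.0825 / (0.0788 + 0.0825)
  = 0.4191 / 0.1613 = 2.60 nmol·min⁻¹.

2.60 nmol·min⁻¹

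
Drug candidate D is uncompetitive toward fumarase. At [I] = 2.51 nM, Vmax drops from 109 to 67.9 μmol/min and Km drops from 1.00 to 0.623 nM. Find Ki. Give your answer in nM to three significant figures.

Uncompetitive: Vmax,app = Vmax/α (and Km,app = Km/α) with α = 1 + [I]/Ki.
α = Vmax/Vmax,app = 109/67.9 = 1.605.
Ki = [I]/(α − 1) = 2.51/0.6053 = 4.15 nM.

4.15 nM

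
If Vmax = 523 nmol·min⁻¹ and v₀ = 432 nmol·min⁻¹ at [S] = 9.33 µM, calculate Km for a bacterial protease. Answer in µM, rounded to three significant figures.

1.97 µM

v/Vmax = 432/523 = 0.8260 = [S]/(Km+[S]).
So Km + [S] = [S]/0.8260 = 11.30 µM, giving Km = 11.30 − 9.33 = 1.97 µM.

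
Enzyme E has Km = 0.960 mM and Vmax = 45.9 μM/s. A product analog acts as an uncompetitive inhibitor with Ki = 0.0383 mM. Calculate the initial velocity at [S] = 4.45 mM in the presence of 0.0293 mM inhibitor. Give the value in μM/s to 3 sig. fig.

α = 1 + [I]/Ki = 1 + 0.0293/0.0383 = 1.765.
For an uncompetitive inhibitor, both parameters are divided by α, giving Vmax/α and Km/α: Km,app = 0.544 mM, Vmax,app = 26.0 μM/s.
v = Vmax,app·[S]/(Km,app + [S]) = 26.0 × 4.45/(0.544 + 4.45) = 23.2 μM/s.

23.2 μM/s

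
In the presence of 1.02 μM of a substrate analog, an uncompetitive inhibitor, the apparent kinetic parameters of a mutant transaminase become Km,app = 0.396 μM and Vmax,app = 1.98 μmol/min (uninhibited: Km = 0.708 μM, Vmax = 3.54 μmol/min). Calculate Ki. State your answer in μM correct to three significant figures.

1.29 μM

Uncompetitive: Vmax,app = Vmax/α (and Km,app = Km/α) with α = 1 + [I]/Ki.
α = Vmax/Vmax,app = 3.54/1.98 = 1.788.
Ki = [I]/(α − 1) = 1.02/0.7879 = 1.29 μM.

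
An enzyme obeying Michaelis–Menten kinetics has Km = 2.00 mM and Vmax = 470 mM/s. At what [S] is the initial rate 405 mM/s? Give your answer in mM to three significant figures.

12.5 mM

Rearranging v = Vmax[S]/(Km+[S]) gives [S] = Km·v/(Vmax − v).
[S] = 2.00 × 405 / (470 − 405) = 810.0/65.00 = 12.5 mM.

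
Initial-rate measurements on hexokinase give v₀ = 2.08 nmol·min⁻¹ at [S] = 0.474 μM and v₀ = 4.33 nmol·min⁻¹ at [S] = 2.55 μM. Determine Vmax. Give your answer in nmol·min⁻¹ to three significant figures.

5.75 nmol·min⁻¹

From v = Vmax[S]/(Km+[S]), each point gives Vmax = v(Km+[S])/[S].
Equating: 2.08(Km+0.474)/0.474 = 4.33(Km+2.55)/2.55.
4.388·Km + 2.08 = 1.698·Km + 4.33, so (4.388 − 1.698)·Km = 4.33 − 2.08.
Km = 2.250/2.690 = 0.836 μM; then Vmax = 2.08(0.836+0.474)/0.474 = 5.75 nmol·min⁻¹.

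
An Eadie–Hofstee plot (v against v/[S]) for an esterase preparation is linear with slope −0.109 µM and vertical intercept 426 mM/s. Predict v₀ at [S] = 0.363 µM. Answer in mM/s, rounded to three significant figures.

In the Eadie–Hofstee form v = Vmax − Km·(v/[S]), the slope is −Km and the intercept is Vmax, so Km = 0.109 µM and Vmax = 426 mM/s.
v = 426 × 0.363/(0.109 + 0.363) = 328 mM/s.

328 mM/s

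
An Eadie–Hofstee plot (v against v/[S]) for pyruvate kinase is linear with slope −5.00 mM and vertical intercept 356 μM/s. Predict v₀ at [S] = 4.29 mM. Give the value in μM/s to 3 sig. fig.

164 μM/s

In the Eadie–Hofstee form v = Vmax − Km·(v/[S]), the slope is −Km and the intercept is Vmax, so Km = 5.00 mM and Vmax = 356 μM/s.
v = 356 × 4.29/(5.00 + 4.29) = 164 μM/s.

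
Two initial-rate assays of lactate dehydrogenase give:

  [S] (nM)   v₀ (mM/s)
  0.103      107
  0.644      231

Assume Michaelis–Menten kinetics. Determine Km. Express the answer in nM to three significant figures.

In reciprocal form, 1/v = (Km/Vmax)·(1/[S]) + 1/Vmax. The two points give (1/[S], 1/v) = (9.709, 0.009346) and (1.553, 0.004329).
Slope = (0.009346 − 0.004329)/(9.709 − 1.553) = 0.0006151; intercept = 0.009346 − 0.0006151×9.709 = 0.003374.
Vmax = 1/intercept = 296 mM/s; Km = slope × Vmax = 0.0006151 × 296 = 0.182 nM.

0.182 nM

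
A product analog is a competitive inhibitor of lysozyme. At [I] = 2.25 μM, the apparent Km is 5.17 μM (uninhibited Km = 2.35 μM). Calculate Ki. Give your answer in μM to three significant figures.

Competitive: Km,app = α·Km with α = 1 + [I]/Ki.
α = Km,app/Km = 5.17/2.35 = 2.200.
Since α = 1 + [I]/Ki, [I]/Ki = 2.200 − 1 = 1.200 and Ki = 2.25/1.200 = 1.88 μM.

1.88 μM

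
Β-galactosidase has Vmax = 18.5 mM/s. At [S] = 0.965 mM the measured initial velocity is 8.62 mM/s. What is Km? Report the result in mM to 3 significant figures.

From v = Vmax[S]/(Km+[S]), Km = [S](Vmax − v)/v.
Km = 0.965 × (18.5 − 8.62) / 8.62 = 9.534/8.62 = 1.11 mM.

1.11 mM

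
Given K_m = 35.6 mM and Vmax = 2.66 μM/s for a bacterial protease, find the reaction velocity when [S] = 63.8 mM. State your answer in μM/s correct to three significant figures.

[S]/(Km+[S]) = 63.8/99.40 = 0.6419, the fractional saturation.
v = 0.6419 × Vmax = 0.6419 × 2.66 = 1.71 μM/s.

1.71 μM/s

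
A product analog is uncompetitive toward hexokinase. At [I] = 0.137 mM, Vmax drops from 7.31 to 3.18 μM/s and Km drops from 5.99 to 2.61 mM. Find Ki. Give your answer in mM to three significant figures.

0.105 mM

Uncompetitive: Vmax,app = Vmax/α (and Km,app = Km/α) with α = 1 + [I]/Ki.
α = Vmax/Vmax,app = 7.31/3.18 = 2.299.
Ki = [I]/(α − 1) = 0.137/1.299 = 0.105 mM.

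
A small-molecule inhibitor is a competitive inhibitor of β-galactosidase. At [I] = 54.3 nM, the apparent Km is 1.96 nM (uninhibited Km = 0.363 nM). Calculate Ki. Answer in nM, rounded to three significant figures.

12.3 nM

Competitive: Km,app = α·Km with α = 1 + [I]/Ki.
α = Km,app/Km = 1.96/0.363 = 5.399.
Since α = 1 + [I]/Ki, [I]/Ki = 5.399 − 1 = 4.399 and Ki = 54.3/4.399 = 12.3 nM.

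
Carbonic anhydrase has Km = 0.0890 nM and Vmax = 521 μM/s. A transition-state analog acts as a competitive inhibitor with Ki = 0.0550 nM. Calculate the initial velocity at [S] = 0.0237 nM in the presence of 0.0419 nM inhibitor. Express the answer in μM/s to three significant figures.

α = 1 + [I]/Ki = 1 + 0.0419/0.0550 = 1.762.
For a competitive inhibitor, Vmax is unchanged and the apparent Km becomes α·Km: Km,app = 0.157 nM, Vmax,app = 521 μM/s.
v = Vmax,app·[S]/(Km,app + [S]) = 521 × 0.0237/(0.157 + 0.0237) = 68.4 μM/s.

68.4 μM/s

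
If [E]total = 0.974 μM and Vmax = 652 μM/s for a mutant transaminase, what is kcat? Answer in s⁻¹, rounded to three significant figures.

kcat = Vmax/[E]total = 652 μM/s / 0.974 μM = 669 s⁻¹.

669 s⁻¹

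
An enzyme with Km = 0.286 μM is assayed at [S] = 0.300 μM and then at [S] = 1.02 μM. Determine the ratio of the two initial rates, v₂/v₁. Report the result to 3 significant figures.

Since Vmax cancels, v₂/v₁ = [S]₂(Km+[S]₁) / [S]₁(Km+[S]₂).
= 1.02×(0.286+0.300) / (0.300×(0.286+1.02)) = 0.5977/0.3918 = 1.53.

1.53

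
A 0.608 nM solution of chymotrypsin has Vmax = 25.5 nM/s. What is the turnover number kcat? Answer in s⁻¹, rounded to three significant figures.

kcat = Vmax/[E]total = 25.5 nM/s / 0.608 nM = 41.9 s⁻¹.

41.9 s⁻¹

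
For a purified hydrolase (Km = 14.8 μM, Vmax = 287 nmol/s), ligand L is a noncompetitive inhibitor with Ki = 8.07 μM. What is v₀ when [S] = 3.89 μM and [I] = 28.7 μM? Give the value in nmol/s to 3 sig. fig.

13.1 nmol/s

α = 1 + [I]/Ki = 1 + 28.7/8.07 = 4.556.
For a noncompetitive inhibitor, Vmax is reduced to Vmax/α while Km is unchanged: Km,app = 14.8 μM, Vmax,app = 63.0 nmol/s.
v = Vmax,app·[S]/(Km,app + [S]) = 63.0 × 3.89/(14.8 + 3.89) = 13.1 nmol/s.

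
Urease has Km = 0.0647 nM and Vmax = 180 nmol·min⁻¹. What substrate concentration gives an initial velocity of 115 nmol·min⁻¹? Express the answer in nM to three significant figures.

0.114 nM

The required fractional saturation is v/Vmax = 115/180 = 0.6389.
Then [S]/(Km+[S]) = 0.6389 ⇒ [S] = 0.0647 × 0.6389/(1 − 0.6389) = 0.114 nM.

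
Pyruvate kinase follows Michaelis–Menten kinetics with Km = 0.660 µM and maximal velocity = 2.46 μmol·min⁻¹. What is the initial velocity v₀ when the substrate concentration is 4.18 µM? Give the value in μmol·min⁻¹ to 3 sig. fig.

2.12 μmol·min⁻¹

v = Vmax·[S]/(Km + [S]) = 2.46 × 4.18 / (0.660 + 4.18)
  = 10.28 / 4.840 = 2.12 μmol·min⁻¹.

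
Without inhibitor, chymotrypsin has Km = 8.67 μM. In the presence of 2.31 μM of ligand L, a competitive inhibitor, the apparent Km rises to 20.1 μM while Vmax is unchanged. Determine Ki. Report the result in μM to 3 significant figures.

1.75 μM

Competitive: Km,app = α·Km with α = 1 + [I]/Ki.
α = Km,app/Km = 20.1/8.67 = 2.318.
Ki = [I]/(α − 1) = 2.31/1.318 = 1.75 μM.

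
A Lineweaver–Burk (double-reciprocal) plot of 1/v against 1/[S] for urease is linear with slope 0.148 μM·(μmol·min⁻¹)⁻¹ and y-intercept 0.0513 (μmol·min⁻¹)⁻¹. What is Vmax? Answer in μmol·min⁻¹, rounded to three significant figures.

19.5 μmol·min⁻¹

The y-intercept of a Lineweaver–Burk plot equals 1/Vmax, so Vmax = 1/0.0513 = 19.5 μmol·min⁻¹.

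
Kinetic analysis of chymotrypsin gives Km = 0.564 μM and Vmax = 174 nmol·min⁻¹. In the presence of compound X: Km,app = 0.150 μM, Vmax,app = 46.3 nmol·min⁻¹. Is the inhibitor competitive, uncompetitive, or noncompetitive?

uncompetitive

Both Km and Vmax decrease by the same factor (~3.76-fold) — characteristic of uncompetitive inhibition.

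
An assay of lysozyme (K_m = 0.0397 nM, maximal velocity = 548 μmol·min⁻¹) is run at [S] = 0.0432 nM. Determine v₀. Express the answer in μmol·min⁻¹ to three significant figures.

[S]/(Km+[S]) = 0.0432/0.08290 = 0.5211, the fractional saturation.
v = 0.5211 × Vmax = 0.5211 × 548 = 286 μmol·min⁻¹.

286 μmol·min⁻¹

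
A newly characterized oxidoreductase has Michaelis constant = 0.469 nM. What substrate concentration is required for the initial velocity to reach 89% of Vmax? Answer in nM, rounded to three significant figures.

3.79 nM

v/Vmax = [S]/(Km+[S]) = 0.89, so [S] = Km·0.89/(1 − 0.89) = 0.469 × 8.091.
[S] = 3.79 nM.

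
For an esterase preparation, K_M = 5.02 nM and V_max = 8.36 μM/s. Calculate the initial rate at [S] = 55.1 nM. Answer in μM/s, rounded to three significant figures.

[S]/(Km+[S]) = 55.1/60.12 = 0.9165, the fractional saturation.
v = 0.9165 × Vmax = 0.9165 × 8.36 = 7.66 μM/s.

7.66 μM/s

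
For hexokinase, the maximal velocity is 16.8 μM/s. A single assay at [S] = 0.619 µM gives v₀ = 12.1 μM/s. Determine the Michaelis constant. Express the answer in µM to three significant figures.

0.240 µM

From v = Vmax[S]/(Km+[S]), Km = [S](Vmax − v)/v.
Km = 0.619 × (16.8 − 12.1) / 12.1 = 2.909/12.1 = 0.240 µM.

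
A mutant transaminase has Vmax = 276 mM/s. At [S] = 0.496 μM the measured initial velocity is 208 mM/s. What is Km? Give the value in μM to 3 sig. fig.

0.162 μM

v/Vmax = 208/276 = 0.7536 = [S]/(Km+[S]).
So Km + [S] = [S]/0.7536 = 0.6582 μM, giving Km = 0.6582 − 0.496 = 0.162 μM.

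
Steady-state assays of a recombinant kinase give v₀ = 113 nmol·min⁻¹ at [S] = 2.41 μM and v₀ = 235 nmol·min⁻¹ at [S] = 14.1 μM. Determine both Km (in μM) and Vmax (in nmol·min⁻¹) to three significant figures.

Km = 4.04 μM; Vmax = 302 nmol·min⁻¹

In reciprocal form, 1/v = (Km/Vmax)·(1/[S]) + 1/Vmax. The two points give (1/[S], 1/v) = (0.4149, 0.008850) and (0.07092, 0.004255).
Slope = (0.008850 − 0.004255)/(0.4149 − 0.07092) = 0.01335; intercept = 0.008850 − 0.01335×0.4149 = 0.003308.
Vmax = 1/intercept = 302 nmol·min⁻¹; Km = slope × Vmax = 0.01335 × 302 = 4.04 μM.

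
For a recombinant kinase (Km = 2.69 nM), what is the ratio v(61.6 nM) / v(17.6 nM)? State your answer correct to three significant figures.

1.10

Since Vmax cancels, v₂/v₁ = [S]₂(Km+[S]₁) / [S]₁(Km+[S]₂).
= 61.6×(2.69+17.6) / (17.6×(2.69+61.6)) = 1250/1132 = 1.10.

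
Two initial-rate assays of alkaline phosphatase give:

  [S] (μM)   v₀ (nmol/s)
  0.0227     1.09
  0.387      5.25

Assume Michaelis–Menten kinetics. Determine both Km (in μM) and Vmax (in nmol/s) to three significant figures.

From v = Vmax[S]/(Km+[S]), each point gives Vmax = v(Km+[S])/[S].
Equating: 1.09(Km+0.0227)/0.0227 = 5.25(Km+0.387)/0.387.
48.02·Km + 1.09 = 13.57·Km + 5.25, so (48.02 − 13.57)·Km = 5.25 − 1.09.
Km = 4.160/34.45 = 0.121 μM; then Vmax = 1.09(0.121+0.0227)/0.0227 = 6.89 nmol/s.

Km = 0.121 μM; Vmax = 6.89 nmol/s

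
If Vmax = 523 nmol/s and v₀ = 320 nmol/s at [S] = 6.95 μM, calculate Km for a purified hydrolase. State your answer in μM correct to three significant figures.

4.41 μM

v/Vmax = 320/523 = 0.6119 = [S]/(Km+[S]).
So Km + [S] = [S]/0.6119 = 11.36 μM, giving Km = 11.36 − 6.95 = 4.41 μM.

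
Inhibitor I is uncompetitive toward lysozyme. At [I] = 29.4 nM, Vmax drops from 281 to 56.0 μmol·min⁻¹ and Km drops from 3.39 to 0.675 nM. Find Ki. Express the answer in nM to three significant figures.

Uncompetitive: Vmax,app = Vmax/α (and Km,app = Km/α) with α = 1 + [I]/Ki.
α = Vmax/Vmax,app = 281/56.0 = 5.018.
Since α = 1 + [I]/Ki, [I]/Ki = 5.018 − 1 = 4.018 and Ki = 29.4/4.018 = 7.32 nM.

7.32 nM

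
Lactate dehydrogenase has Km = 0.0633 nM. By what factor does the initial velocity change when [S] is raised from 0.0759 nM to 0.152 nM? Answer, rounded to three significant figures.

Since Vmax cancels, v₂/v₁ = [S]₂(Km+[S]₁) / [S]₁(Km+[S]₂).
= 0.152×(0.0633+0.0759) / (0.0759×(0.0633+0.152)) = 0.02116/0.01634 = 1.29.

1.29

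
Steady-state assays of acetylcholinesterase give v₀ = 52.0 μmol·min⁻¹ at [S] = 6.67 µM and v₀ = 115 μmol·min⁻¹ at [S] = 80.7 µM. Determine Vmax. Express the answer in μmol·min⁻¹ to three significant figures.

From v = Vmax[S]/(Km+[S]), each point gives Vmax = v(Km+[S])/[S].
Equating: 52.0(Km+6.67)/6.67 = 115(Km+80.7)/80.7.
7.796·Km + 52.0 = 1.425·Km + 115, so (7.796 − 1.425)·Km = 115 − 52.0.
Km = 63.00/6.371 = 9.89 µM; then Vmax = 52.0(9.89+6.67)/6.67 = 129 μmol·min⁻¹.

129 μmol·min⁻¹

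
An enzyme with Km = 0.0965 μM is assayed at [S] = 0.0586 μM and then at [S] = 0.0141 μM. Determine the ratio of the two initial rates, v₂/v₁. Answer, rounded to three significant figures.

Since Vmax cancels, v₂/v₁ = [S]₂(Km+[S]₁) / [S]₁(Km+[S]₂).
= 0.0141×(0.0965+0.0586) / (0.0586×(0.0965+0.0141)) = 0.002187/0.006481 = 0.337.

0.337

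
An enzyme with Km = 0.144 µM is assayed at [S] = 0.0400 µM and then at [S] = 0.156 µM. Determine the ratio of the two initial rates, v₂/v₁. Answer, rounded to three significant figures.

2.39

The fractional saturations are [S]/(Km+[S]) = 0.0400/0.1840 = 0.2174 and 0.156/0.3000 = 0.5200.
v₂/v₁ is just their ratio: 0.5200/0.2174 = 2.39.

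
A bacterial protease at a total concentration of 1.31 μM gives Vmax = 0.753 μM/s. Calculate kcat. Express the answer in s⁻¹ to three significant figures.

0.575 s⁻¹

kcat = Vmax/[E]total = 0.753 μM/s / 1.31 μM = 0.575 s⁻¹.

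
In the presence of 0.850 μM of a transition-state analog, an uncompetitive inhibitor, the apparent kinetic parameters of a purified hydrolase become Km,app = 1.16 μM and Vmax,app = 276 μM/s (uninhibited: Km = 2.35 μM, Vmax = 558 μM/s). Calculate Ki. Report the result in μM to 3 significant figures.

Uncompetitive: Vmax,app = Vmax/α (and Km,app = Km/α) with α = 1 + [I]/Ki.
α = Vmax/Vmax,app = 558/276 = 2.022.
Ki = [I]/(α − 1) = 0.850/1.022 = 0.832 μM.

0.832 μM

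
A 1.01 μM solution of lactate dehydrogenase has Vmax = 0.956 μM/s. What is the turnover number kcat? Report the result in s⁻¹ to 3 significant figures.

0.947 s⁻¹

kcat = Vmax/[E]total = 0.956 μM/s / 1.01 μM = 0.947 s⁻¹.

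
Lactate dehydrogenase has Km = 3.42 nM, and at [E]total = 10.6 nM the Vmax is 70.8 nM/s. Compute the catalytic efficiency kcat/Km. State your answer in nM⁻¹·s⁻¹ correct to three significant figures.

1.95 nM⁻¹·s⁻¹

kcat = Vmax/[E]total = 70.8/10.6 = 6.68 s⁻¹.
kcat/Km = 6.68/3.42 = 1.95 nM⁻¹·s⁻¹.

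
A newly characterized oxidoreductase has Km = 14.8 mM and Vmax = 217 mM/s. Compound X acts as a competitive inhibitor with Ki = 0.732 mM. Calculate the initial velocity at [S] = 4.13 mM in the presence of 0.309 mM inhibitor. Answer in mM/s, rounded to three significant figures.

35.6 mM/s

With α = 1 + [I]/Ki = 1 + 0.309/0.732 = 1.422, the competitive rate law is v = Vmax[S] / (αKm + [S]).
v = 217×4.13 / (1.422×14.8 + 4.13) = 896.2/25.18 = 35.6 mM/s.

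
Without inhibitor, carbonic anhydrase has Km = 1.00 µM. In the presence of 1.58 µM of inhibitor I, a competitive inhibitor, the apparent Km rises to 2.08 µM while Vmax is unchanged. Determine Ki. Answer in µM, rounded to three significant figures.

1.46 µM

Competitive: Km,app = α·Km with α = 1 + [I]/Ki.
α = Km,app/Km = 2.08/1.00 = 2.080.
Ki = [I]/(α − 1) = 1.58/1.080 = 1.46 µM.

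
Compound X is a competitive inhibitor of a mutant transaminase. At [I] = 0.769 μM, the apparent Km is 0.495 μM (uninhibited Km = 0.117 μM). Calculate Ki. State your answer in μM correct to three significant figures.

0.238 μM

Competitive: Km,app = α·Km with α = 1 + [I]/Ki.
α = Km,app/Km = 0.495/0.117 = 4.231.
Ki = [I]/(α − 1) = 0.769/3.231 = 0.238 μM.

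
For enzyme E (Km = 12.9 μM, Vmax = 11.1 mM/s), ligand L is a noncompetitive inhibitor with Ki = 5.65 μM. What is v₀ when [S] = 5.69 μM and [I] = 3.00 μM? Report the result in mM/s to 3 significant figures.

2.22 mM/s

α = 1 + [I]/Ki = 1 + 3.00/5.65 = 1.531.
For a noncompetitive inhibitor, Vmax is reduced to Vmax/α while Km is unchanged: Km,app = 12.9 μM, Vmax,app = 7.25 mM/s.
v = Vmax,app·[S]/(Km,app + [S]) = 7.25 × 5.69/(12.9 + 5.69) = 2.22 mM/s.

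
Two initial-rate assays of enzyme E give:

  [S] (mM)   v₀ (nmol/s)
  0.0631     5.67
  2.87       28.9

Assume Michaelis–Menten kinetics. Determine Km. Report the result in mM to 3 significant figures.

0.291 mM

From v = Vmax[S]/(Km+[S]), each point gives Vmax = v(Km+[S])/[S].
Equating: 5.67(Km+0.0631)/0.0631 = 28.9(Km+2.87)/2.87.
89.86·Km + 5.67 = 10.07·Km + 28.9, so (89.86 − 10.07)·Km = 28.9 − 5.67.
Km = 23.23/79.79 = 0.291 mM; then Vmax = 5.67(0.291+0.0631)/0.0631 = 31.8 nmol/s.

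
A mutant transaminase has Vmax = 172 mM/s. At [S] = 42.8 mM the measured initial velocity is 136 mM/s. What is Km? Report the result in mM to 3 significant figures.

v/Vmax = 136/172 = 0.7907 = [S]/(Km+[S]).
So Km + [S] = [S]/0.7907 = 54.13 mM, giving Km = 54.13 − 42.8 = 11.3 mM.

11.3 mM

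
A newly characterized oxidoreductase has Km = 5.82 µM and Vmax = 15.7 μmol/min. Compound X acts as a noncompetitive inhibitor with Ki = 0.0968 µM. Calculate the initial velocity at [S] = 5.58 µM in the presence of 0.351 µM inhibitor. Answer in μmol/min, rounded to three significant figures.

α = 1 + [I]/Ki = 1 + 0.351/0.0968 = 4.626.
For a noncompetitive inhibitor, Vmax is reduced to Vmax/α while Km is unchanged: Km,app = 5.82 µM, Vmax,app = 3.39 μmol/min.
v = Vmax,app·[S]/(Km,app + [S]) = 3.39 × 5.58/(5.82 + 5.58) = 1.66 μmol/min.

1.66 μmol/min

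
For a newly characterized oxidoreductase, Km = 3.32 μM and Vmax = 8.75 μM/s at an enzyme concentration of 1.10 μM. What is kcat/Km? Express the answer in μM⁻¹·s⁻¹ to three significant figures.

kcat = Vmax/[E]total = 8.75/1.10 = 7.95 s⁻¹.
kcat/Km = 7.95/3.32 = 2.40 μM⁻¹·s⁻¹.

2.40 μM⁻¹·s⁻¹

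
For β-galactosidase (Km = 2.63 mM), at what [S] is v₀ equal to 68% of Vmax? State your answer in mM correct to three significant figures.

v/Vmax = [S]/(Km+[S]) = 0.68, so [S] = Km·0.68/(1 − 0.68) = 2.63 × 2.125.
[S] = 5.59 mM.

5.59 mM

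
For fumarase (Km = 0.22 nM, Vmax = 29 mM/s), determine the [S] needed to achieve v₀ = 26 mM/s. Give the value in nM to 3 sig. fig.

The required fractional saturation is v/Vmax = 26/29 = 0.8966.
Then [S]/(Km+[S]) = 0.8966 ⇒ [S] = 0.22 × 0.8966/(1 − 0.8966) = 1.91 nM.

1.91 nM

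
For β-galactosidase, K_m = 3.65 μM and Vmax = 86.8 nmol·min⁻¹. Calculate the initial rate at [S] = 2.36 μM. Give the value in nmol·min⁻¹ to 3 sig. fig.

34.1 nmol·min⁻¹

[S]/(Km+[S]) = 2.36/6.010 = 0.3927, the fractional saturation.
v = 0.3927 × Vmax = 0.3927 × 86.8 = 34.1 nmol·min⁻¹.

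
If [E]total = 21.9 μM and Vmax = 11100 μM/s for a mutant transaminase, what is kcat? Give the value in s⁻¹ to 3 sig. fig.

kcat = Vmax/[E]total = 11100 μM/s / 21.9 μM = 507 s⁻¹.

507 s⁻¹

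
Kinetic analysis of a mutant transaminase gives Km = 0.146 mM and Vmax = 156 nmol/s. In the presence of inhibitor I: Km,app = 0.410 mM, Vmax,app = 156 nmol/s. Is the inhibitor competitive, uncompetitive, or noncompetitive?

Km increases (0.146 → 0.410 mM) while Vmax is unchanged — the hallmark of competitive inhibition.

competitive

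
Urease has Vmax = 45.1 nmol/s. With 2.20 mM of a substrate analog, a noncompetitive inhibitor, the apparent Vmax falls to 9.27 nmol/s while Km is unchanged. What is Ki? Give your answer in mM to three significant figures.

Noncompetitive: Vmax,app = Vmax/α with α = 1 + [I]/Ki.
α = Vmax/Vmax,app = 45.1/9.27 = 4.865.
Ki = [I]/(α − 1) = 2.20/3.865 = 0.569 mM.

0.569 mM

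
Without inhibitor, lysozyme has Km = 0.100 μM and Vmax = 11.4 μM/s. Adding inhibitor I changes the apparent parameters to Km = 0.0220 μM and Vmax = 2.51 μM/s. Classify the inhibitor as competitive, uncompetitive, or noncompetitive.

Both Km and Vmax decrease by the same factor (~4.54-fold) — characteristic of uncompetitive inhibition.

uncompetitive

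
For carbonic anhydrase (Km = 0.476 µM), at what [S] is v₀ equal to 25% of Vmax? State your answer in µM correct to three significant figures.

0.159 µM

v/Vmax = [S]/(Km+[S]) = 0.25, so [S] = Km·0.25/(1 − 0.25) = 0.476 × 0.3333.
[S] = 0.159 µM.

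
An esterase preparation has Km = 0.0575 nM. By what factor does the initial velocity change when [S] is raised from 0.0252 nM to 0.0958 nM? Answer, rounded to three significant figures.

2.05

The fractional saturations are [S]/(Km+[S]) = 0.0252/0.08270 = 0.3047 and 0.0958/0.1533 = 0.6249.
v₂/v₁ is just their ratio: 0.6249/0.3047 = 2.05.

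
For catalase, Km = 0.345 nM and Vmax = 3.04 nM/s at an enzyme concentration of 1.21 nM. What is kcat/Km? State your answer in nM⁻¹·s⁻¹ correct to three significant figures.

kcat = Vmax/[E]total = 3.04/1.21 = 2.51 s⁻¹.
kcat/Km = 2.51/0.345 = 7.28 nM⁻¹·s⁻¹.

7.28 nM⁻¹·s⁻¹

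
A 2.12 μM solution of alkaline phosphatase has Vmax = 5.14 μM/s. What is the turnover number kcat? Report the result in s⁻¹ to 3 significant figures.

2.42 s⁻¹

kcat = Vmax/[E]total = 5.14 μM/s / 2.12 μM = 2.42 s⁻¹.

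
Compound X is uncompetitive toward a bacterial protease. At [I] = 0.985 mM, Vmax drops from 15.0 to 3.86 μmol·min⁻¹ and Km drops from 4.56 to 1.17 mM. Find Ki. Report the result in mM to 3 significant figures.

0.341 mM

Uncompetitive: Vmax,app = Vmax/α (and Km,app = Km/α) with α = 1 + [I]/Ki.
α = Vmax/Vmax,app = 15.0/3.86 = 3.886.
Since α = 1 + [I]/Ki, [I]/Ki = 3.886 − 1 = 2.886 and Ki = 0.985/2.886 = 0.341 mM.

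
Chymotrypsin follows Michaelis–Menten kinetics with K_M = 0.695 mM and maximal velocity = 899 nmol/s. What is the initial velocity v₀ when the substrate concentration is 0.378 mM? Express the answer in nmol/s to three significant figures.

v = Vmax·[S]/(Km + [S]) = 899 × 0.378 / (0.695 + 0.378)
  = 339.8 / 1.073 = 317 nmol/s.

317 nmol/s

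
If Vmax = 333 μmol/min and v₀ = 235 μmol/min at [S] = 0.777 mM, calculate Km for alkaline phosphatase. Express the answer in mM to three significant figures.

0.324 mM

v/Vmax = 235/333 = 0.7057 = [S]/(Km+[S]).
So Km + [S] = [S]/0.7057 = 1.101 mM, giving Km = 1.101 − 0.777 = 0.324 mM.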